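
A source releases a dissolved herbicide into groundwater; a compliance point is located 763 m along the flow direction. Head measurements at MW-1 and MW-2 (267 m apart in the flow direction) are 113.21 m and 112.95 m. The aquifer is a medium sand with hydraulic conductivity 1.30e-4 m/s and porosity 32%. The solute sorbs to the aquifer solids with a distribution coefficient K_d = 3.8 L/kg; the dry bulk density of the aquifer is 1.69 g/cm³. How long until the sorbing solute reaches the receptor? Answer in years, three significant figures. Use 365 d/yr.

Hydraulic gradient i = (113.21 − 112.95) / 267 = 0.26 / 267 = 9.738e-4
K = 1.30e-4 m/s × 86400 s/d = 11.23 m/d
Darcy flux q = K·i = 11.23 × 9.738e-4 = 0.01094 m/d
v_s = q/n_e = 0.01094/0.32 = 0.03418 m/d
Retardation R = 1 + ρ_b·K_d/n = 1 + 1.69×3.8/0.32 = 21.07
Contaminant velocity v_c = v/R = 0.03418/21.07 = 0.001622 m/d
t = L/v_c = 763/0.001622 = 470300 d
   = 470300/365 = 1290 yr

1290 years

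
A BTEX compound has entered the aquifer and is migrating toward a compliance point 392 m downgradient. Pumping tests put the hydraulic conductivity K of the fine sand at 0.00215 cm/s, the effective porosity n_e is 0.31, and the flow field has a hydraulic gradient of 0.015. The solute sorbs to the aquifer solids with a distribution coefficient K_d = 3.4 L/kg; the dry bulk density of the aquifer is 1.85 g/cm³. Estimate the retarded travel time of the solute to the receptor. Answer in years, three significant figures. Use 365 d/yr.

K = 0.00215 cm/s × 864 = 1.858 m/d
Specific discharge q = 1.858 × 0.015 = 0.02786 m/d
Average linear velocity = 0.02786 / 0.31 = 0.08988 m/d
Retardation R = 1 + ρ_b·K_d/n = 1 + 1.85×3.4/0.31 = 21.29
Contaminant velocity v_c = v/R = 0.08988/21.29 = 0.004222 m/d
t = L/v_c = 392/0.004222 = 92850 d
   = 92850/365 = 254 yr

254 years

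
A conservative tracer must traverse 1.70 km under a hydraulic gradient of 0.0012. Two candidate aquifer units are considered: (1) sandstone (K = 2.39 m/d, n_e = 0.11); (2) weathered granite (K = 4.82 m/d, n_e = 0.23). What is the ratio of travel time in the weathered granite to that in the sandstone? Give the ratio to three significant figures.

Unit 1 (sandstone): v = 2.39×0.0012/0.11 = 0.02607 m/d, t = 1700/0.02607 = 65200 d
Unit 2 (weathered granite): v = 4.82×0.0012/0.23 = 0.02515 m/d, t = 1700/0.02515 = 67600 d
t(weathered granite) / t(sandstone) = 67600/65200 = 1.04

1.04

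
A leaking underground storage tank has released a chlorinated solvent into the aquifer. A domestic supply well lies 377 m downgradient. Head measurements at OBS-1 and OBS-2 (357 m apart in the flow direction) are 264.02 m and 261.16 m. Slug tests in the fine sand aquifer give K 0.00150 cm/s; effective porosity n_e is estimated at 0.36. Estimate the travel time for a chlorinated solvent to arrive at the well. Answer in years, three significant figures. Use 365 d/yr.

Hydraulic gradient i = (264.02 − 261.16) / 357 = 2.86 / 357 = 0.008011
K = 0.00150 cm/s × 864 = 1.296 m/d
Specific discharge q = 1.296 × 0.008011 = 0.01038 m/d
v = Ki/n = 1.296·0.008011/0.36 = 0.02884 m/d
t = L / v = 377 / 0.02884 = 13070 d
   = 13070 / 365 = 35.8 yr

35.8 years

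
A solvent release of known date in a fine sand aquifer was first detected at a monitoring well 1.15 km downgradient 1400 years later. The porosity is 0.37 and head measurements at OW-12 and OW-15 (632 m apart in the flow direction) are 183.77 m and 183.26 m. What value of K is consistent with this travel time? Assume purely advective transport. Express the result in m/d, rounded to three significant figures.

1.03 m/d

Hydraulic gradient i = (183.77 − 183.26) / 632 = 0.51 / 632 = 8.070e-4
t = 1400 years = 511000 d
L = 1.15 km = 1150 m
v = L / t = 1150 / 511000 = 0.002250 m/d
K = v · n / i = 0.002250 × 0.37 / 8.070e-4 = 1.03 m/d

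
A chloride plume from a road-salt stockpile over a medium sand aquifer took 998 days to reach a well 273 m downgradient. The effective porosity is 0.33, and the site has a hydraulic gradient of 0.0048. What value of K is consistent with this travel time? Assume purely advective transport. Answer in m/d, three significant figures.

v = L / t = 273 / 998 = 0.2735 m/d
K = v · n / i = 0.2735 × 0.33 / 0.0048 = 18.8 m/d

18.8 m/d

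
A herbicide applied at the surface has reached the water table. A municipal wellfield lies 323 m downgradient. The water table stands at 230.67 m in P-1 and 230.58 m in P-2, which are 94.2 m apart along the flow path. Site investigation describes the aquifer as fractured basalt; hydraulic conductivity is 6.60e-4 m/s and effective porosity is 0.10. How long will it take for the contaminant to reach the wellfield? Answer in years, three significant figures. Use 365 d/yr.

1.62 years

Hydraulic gradient i = (230.67 − 230.58) / 94.2 = 0.09 / 94.2 = 9.554e-4
K = 6.60e-4 m/s × 86400 s/d = 57.02 m/d
Darcy flux q = K·i = 57.02 × 9.554e-4 = 0.05448 m/d
Average linear velocity = 0.05448 / 0.10 = 0.5448 m/d
t = L / v = 323 / 0.5448 = 592.9 d
   = 592.9 / 365 = 1.62 yr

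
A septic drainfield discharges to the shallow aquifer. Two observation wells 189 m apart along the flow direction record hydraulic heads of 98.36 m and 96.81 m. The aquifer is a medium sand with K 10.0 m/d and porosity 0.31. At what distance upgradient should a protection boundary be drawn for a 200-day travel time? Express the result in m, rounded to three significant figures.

52.9 m

Hydraulic gradient i = (98.36 − 96.81) / 189 = 1.55 / 189 = 0.008201
q = Ki = 10.0 × 0.008201 = 0.08201 m/d
v_s = q/n_e = 0.08201/0.31 = 0.2646 m/d
L = v × T = 0.2646 × 200 = 52.91 m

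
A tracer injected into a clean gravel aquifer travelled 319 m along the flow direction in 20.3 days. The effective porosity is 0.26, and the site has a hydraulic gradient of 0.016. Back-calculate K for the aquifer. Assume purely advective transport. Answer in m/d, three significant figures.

255 m/d

v = L / t = 319 / 20.3 = 15.71 m/d
K = v · n / i = 15.71 × 0.26 / 0.016 = 255 m/d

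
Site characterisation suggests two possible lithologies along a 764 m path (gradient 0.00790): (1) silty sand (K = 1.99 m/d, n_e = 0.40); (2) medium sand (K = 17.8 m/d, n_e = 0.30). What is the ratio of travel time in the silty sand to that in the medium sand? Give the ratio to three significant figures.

11.9

Unit 1 (silty sand): v = 1.99×0.0079/0.40 = 0.03930 m/d, t = 764/0.03930 = 19440 d
Unit 2 (medium sand): v = 17.8×0.0079/0.30 = 0.4687 m/d, t = 764/0.4687 = 1630 d
t(silty sand) / t(medium sand) = 19440/1630 = 11.9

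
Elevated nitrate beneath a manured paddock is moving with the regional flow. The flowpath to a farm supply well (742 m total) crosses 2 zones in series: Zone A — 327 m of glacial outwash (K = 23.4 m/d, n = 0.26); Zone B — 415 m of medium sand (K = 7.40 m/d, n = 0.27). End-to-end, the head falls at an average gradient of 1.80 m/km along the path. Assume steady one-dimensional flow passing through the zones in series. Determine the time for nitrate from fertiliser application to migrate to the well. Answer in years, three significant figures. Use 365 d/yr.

28.3 years

Steady 1-D flow in series ⇒ the Darcy flux q is identical in every zone and the zone head losses add (resistances L/K in series).
Σ(L/K) = 327/23.4 + 415/7.40 = 13.97 + 56.08 = 70.06 d
K_eq = L_total / Σ(L/K) = 742 / 70.06 = 10.59 m/d
q = K_eq · i = 10.59 × 0.0018 = 0.01906 m/d (same in every zone)
Zone A: v = q/n = 0.01906/0.26 = 0.07333 m/d → t_A = 327/0.07333 = 4460 d
Zone B: v = q/n = 0.01906/0.27 = 0.07061 m/d → t_B = 415/0.07061 = 5877 d
Total t = 4460 + 5877 = 10340 d
   = 10340 / 365 = 28.3 yr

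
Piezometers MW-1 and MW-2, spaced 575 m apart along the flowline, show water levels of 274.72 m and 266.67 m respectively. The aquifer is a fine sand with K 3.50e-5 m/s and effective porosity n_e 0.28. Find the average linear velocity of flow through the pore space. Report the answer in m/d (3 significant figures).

0.151 m/d

Hydraulic gradient i = (274.72 − 266.67) / 575 = 8.05 / 575 = 0.01400
K = 3.50e-5 m/s × 86400 s/d = 3.024 m/d
Darcy flux q = K·i = 3.024 × 0.01400 = 0.04234 m/d
Average linear velocity = 0.04234 / 0.28 = 0.1512 m/d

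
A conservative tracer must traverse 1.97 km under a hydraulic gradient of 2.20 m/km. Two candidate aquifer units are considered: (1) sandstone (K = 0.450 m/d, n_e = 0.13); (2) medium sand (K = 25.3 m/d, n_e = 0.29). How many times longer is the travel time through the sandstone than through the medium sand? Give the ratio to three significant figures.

25.2

Unit 1 (sandstone): v = 0.450×0.0022/0.13 = 0.007615 m/d, t = 1970/0.007615 = 258700 d
Unit 2 (medium sand): v = 25.3×0.0022/0.29 = 0.1919 m/d, t = 1970/0.1919 = 10260 d
t(sandstone) / t(medium sand) = 258700/10260 = 25.2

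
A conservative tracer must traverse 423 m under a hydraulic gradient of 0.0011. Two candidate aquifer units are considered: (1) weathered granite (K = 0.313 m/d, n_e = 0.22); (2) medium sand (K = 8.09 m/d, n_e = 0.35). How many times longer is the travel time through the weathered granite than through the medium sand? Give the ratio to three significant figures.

16.2

Unit 1 (weathered granite): v = 0.313×0.0011/0.22 = 0.001565 m/d, t = 423/0.001565 = 270300 d
Unit 2 (medium sand): v = 8.09×0.0011/0.35 = 0.02543 m/d, t = 423/0.02543 = 16640 d
t(weathered granite) / t(medium sand) = 270300/16640 = 16.2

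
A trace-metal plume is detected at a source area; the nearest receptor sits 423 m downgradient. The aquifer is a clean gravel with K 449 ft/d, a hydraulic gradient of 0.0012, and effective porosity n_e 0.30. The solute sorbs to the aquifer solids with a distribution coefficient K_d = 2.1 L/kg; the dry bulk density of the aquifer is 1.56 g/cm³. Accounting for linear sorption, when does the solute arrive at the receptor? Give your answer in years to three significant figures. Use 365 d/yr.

25.2 years

K = 449 ft/d × 0.3048 = 136.9 m/d
Specific discharge q = 136.9 × 0.0012 = 0.1642 m/d
Average linear velocity = 0.1642 / 0.30 = 0.5474 m/d
Retardation R = 1 + ρ_b·K_d/n = 1 + 1.56×2.1/0.30 = 11.92
Contaminant velocity v_c = v/R = 0.5474/11.92 = 0.04592 m/d
t = L/v_c = 423/0.04592 = 9211 d
   = 9211/365 = 25.2 yr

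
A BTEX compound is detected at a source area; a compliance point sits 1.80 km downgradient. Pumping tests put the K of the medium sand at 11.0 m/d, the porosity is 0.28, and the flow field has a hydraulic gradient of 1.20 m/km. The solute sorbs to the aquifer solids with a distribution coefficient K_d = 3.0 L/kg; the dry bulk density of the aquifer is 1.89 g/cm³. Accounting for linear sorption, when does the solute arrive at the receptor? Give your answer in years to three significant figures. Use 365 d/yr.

Specific discharge q = 11.0 × 0.0012 = 0.01320 m/d
v_s = q/n_e = 0.01320/0.28 = 0.04714 m/d
Retardation R = 1 + ρ_b·K_d/n = 1 + 1.89×3.0/0.28 = 21.25
Contaminant velocity v_c = v/R = 0.04714/21.25 = 0.002218 m/d
L = 1.80 km = 1800 m
t = L/v_c = 1800/0.002218 = 811400 d
   = 811400/365 = 2220 yr

2220 years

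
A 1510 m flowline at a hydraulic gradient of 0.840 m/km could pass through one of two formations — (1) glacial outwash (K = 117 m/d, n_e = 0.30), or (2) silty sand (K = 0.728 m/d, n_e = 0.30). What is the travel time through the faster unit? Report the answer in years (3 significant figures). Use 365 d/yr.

12.6 years

Unit 1 (glacial outwash): v = 117×8.4e-4/0.30 = 0.3276 m/d, t = 1510/0.3276 = 4609 d
Unit 2 (silty sand): v = 0.728×8.4e-4/0.30 = 0.002038 m/d, t = 1510/0.002038 = 740800 d
Faster: 4609 d / 365 = 12.6 yr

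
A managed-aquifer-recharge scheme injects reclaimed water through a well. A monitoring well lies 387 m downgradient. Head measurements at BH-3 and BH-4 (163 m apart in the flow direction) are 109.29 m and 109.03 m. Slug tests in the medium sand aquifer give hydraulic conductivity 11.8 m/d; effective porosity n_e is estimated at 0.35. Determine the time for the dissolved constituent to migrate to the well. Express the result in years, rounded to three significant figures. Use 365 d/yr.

19.7 years

Hydraulic gradient i = (109.29 − 109.03) / 163 = 0.26 / 163 = 0.001595
q = Ki = 11.8 × 0.001595 = 0.01882 m/d
Seepage velocity v = q / n = 0.01882 / 0.35 = 0.05378 m/d
t = L / v = 387 / 0.05378 = 7196 d
   = 7196 / 365 = 19.7 yr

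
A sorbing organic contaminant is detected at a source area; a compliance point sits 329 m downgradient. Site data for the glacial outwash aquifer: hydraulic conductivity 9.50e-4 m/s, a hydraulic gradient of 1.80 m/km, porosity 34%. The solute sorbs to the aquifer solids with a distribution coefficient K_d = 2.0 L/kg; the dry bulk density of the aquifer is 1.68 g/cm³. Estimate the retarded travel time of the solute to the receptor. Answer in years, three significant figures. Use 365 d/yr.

22.6 years

K = 9.50e-4 m/s × 86400 s/d = 82.08 m/d
Specific discharge q = 82.08 × 0.0018 = 0.1477 m/d
Average linear velocity = 0.1477 / 0.34 = 0.4345 m/d
Retardation R = 1 + ρ_b·K_d/n = 1 + 1.68×2.0/0.34 = 10.88
Contaminant velocity v_c = v/R = 0.4345/10.88 = 0.03993 m/d
t = L/v_c = 329/0.03993 = 8239 d
   = 8239/365 = 22.6 yr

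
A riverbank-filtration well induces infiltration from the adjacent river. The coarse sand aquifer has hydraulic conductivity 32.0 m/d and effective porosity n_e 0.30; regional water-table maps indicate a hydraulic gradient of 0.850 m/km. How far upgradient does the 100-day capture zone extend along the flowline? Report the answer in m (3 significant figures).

q = Ki = 32.0 × 8.5e-4 = 0.02720 m/d
v = Ki/n = 32.0·8.5e-4/0.30 = 0.09067 m/d
L = v × T = 0.09067 × 100 = 9.067 m

9.07 m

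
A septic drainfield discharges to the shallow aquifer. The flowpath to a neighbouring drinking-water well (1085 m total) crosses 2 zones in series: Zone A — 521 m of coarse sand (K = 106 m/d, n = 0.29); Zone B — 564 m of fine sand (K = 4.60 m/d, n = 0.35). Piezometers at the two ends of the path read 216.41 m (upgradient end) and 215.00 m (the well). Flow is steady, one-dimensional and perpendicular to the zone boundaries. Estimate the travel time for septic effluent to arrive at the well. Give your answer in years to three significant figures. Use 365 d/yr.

86.4 years

Total head drop ΔH = 216.41 − 215.00 = 1.41 m
Steady 1-D flow in series ⇒ the Darcy flux q is identical in every zone and the zone head losses add (resistances L/K in series).
Σ(L/K) = 521/106 + 564/4.60 = 4.915 + 122.6 = 127.5 d
q = ΔH / Σ(L/K) = 1.41 / 127.5 = 0.01106 m/d (same in every zone)
Zone A: v = q/n = 0.01106/0.29 = 0.03813 m/d → t_A = 521/0.03813 = 13660 d
Zone B: v = q/n = 0.01106/0.35 = 0.03159 m/d → t_B = 564/0.03159 = 17850 d
Total t = 13660 + 17850 = 31520 d
   = 31520 / 365 = 86.4 yr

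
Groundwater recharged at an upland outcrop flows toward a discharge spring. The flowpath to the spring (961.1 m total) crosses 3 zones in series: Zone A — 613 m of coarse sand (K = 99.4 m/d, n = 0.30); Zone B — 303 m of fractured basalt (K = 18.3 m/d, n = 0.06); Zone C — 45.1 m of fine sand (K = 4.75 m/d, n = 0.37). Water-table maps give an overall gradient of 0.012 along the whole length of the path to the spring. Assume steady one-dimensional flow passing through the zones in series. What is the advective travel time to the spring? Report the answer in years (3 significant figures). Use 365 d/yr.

For zones in series the flux q is common to all zones; the equivalent conductivity is the harmonic (thickness-weighted) mean, K_eq = L_total / Σ(L_j/K_j).
Σ(L/K) = 613/99.4 + 303/18.3 + 45.1/4.75 = 6.167 + 16.56 + 9.495 = 32.22 d
K_eq = L_total / Σ(L/K) = 961.1 / 32.22 = 29.83 m/d
q = K_eq · i = 29.83 × 0.012 = 0.3580 m/d (same in every zone)
Zone A: v = q/n = 0.3580/0.30 = 1.193 m/d → t_A = 613/1.193 = 513.7 d
Zone B: v = q/n = 0.3580/0.06 = 5.966 m/d → t_B = 303/5.966 = 50.79 d
Zone C: v = q/n = 0.3580/0.37 = 0.9675 m/d → t_C = 45.1/0.9675 = 46.62 d
Total t = 513.7 + 50.79 + 46.62 = 611.1 d
   = 611.1 / 365 = 1.67 yr

1.67 years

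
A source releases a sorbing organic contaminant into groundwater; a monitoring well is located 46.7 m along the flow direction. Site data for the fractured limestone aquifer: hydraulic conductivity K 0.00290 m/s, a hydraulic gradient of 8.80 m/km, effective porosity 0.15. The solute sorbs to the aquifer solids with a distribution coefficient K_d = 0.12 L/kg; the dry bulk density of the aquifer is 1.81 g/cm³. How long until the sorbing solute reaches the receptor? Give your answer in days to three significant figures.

7.78 days

K = 0.00290 m/s × 86400 s/d = 250.6 m/d
Darcy flux q = K·i = 250.6 × 0.0088 = 2.205 m/d
v = Ki/n = 250.6·0.0088/0.15 = 14.70 m/d
Retardation R = 1 + ρ_b·K_d/n = 1 + 1.81×0.12/0.15 = 2.448
Contaminant velocity v_c = v/R = 14.70/2.448 = 6.005 m/d
t = L/v_c = 46.7/6.005 = 7.777 d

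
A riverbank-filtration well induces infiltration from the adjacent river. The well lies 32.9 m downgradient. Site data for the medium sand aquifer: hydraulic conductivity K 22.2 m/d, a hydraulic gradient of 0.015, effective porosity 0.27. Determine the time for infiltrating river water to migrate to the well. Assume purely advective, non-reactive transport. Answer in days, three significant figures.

q = Ki = 22.2 × 0.015 = 0.3330 m/d
Seepage velocity v = q / n = 0.3330 / 0.27 = 1.233 m/d
t = L / v = 32.9 / 1.233 = 26.68 d

26.7 days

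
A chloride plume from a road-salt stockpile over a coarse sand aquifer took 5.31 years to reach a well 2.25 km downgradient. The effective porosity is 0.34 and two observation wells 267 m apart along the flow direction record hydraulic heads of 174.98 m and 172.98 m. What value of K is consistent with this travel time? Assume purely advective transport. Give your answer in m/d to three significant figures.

52.7 m/d

Hydraulic gradient i = (174.98 − 172.98) / 267 = 2.00 / 267 = 0.007491
t = 5.31 years = 1938 d
L = 2.25 km = 2250 m
v = L / t = 2250 / 1938 = 1.161 m/d
K = v · n / i = 1.161 × 0.34 / 0.007491 = 52.7 m/d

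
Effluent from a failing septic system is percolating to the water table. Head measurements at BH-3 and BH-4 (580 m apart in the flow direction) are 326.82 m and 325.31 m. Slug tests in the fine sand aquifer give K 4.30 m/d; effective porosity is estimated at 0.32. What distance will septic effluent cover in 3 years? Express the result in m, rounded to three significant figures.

Hydraulic gradient i = (326.82 − 325.31) / 580 = 1.51 / 580 = 0.002603
q = Ki = 4.30 × 0.002603 = 0.01119 m/d
v = Ki/n = 4.30·0.002603/0.32 = 0.03498 m/d
T = 3 yr × 365 = 1095 d
L = v × T = 0.03498 × 1095 = 38.31 m

38.3 m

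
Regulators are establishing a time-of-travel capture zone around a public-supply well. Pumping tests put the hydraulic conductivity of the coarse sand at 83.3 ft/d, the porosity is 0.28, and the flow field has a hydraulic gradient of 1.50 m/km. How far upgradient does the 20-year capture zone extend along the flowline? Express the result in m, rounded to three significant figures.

K = 83.3 ft/d × 0.3048 = 25.39 m/d
Specific discharge q = 25.39 × 0.0015 = 0.03808 m/d
Average linear velocity = 0.03808 / 0.28 = 0.1360 m/d
T = 20 yr × 365 = 7300 d
L = v × T = 0.1360 × 7300 = 992.9 m

993 m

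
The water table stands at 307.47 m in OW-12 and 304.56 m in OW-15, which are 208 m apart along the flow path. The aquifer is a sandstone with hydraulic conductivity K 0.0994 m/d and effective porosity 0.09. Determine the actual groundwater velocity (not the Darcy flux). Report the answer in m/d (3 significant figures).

Hydraulic gradient i = (307.47 − 304.56) / 208 = 2.91 / 208 = 0.01399
q = Ki = 0.0994 × 0.01399 = 0.001391 m/d
Average linear velocity = 0.001391 / 0.09 = 0.01545 m/d

0.0155 m/d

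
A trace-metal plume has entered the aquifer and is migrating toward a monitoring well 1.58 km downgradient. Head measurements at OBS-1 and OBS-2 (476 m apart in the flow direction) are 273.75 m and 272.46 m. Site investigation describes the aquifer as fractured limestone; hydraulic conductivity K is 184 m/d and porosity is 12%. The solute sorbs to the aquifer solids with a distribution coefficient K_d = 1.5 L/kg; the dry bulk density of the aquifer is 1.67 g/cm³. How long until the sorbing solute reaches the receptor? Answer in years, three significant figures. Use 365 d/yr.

22.8 years

Hydraulic gradient i = (273.75 − 272.46) / 476 = 1.29 / 476 = 0.002710
Darcy flux q = K·i = 184 × 0.002710 = 0.4987 m/d
v_s = q/n_e = 0.4987/0.12 = 4.155 m/d
Retardation R = 1 + ρ_b·K_d/n = 1 + 1.67×1.5/0.12 = 21.88
Contaminant velocity v_c = v/R = 4.155/21.88 = 0.1900 m/d
L = 1.58 km = 1580 m
t = L/v_c = 1580/0.1900 = 8317 d
   = 8317/365 = 22.8 yr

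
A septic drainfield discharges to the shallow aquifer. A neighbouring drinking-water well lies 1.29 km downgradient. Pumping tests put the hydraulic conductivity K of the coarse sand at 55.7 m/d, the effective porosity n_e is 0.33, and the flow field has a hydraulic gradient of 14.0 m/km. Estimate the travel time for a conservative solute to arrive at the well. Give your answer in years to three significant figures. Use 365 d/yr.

1.50 years

q = Ki = 55.7 × 0.014 = 0.7798 m/d
Seepage velocity v = q / n = 0.7798 / 0.33 = 2.363 m/d
L = 1.29 km = 1290 m
t = L / v = 1290 / 2.363 = 545.9 d
   = 545.9 / 365 = 1.50 yr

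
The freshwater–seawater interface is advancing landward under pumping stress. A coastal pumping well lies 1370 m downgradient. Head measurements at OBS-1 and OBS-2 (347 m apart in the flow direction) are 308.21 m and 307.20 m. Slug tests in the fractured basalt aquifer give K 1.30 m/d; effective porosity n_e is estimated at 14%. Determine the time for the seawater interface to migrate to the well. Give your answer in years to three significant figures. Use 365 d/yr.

Hydraulic gradient i = (308.21 − 307.20) / 347 = 1.01 / 347 = 0.002911
Specific discharge q = 1.30 × 0.002911 = 0.003784 m/d
Seepage velocity v = q / n = 0.003784 / 0.14 = 0.02703 m/d
t = L / v = 1370 / 0.02703 = 50690 d
   = 50690 / 365 = 139 yr

139 years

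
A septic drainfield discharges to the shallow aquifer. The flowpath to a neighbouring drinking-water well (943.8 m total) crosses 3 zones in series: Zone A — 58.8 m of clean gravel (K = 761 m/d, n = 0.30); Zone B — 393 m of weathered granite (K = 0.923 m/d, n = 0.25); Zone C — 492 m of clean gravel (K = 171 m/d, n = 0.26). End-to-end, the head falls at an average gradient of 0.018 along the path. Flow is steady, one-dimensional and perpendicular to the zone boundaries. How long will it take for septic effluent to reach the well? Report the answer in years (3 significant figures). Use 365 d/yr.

For zones in series the flux q is common to all zones; the equivalent conductivity is the harmonic (thickness-weighted) mean, K_eq = L_total / Σ(L_j/K_j).
Σ(L/K) = 58.8/761 + 393/0.923 + 492/171 = 0.07727 + 425.8 + 2.877 = 428.7 d
K_eq = L_total / Σ(L/K) = 943.8 / 428.7 = 2.201 m/d
q = K_eq · i = 2.201 × 0.018 = 0.03962 m/d (same in every zone)
Zone A: v = q/n = 0.03962/0.30 = 0.1321 m/d → t_A = 58.8/0.1321 = 445.2 d
Zone B: v = q/n = 0.03962/0.25 = 0.1585 m/d → t_B = 393/0.1585 = 2480 d
Zone C: v = q/n = 0.03962/0.26 = 0.1524 m/d → t_C = 492/0.1524 = 3228 d
Total t = 445.2 + 2480 + 3228 = 6153 d
   = 6153 / 365 = 16.9 yr

16.9 years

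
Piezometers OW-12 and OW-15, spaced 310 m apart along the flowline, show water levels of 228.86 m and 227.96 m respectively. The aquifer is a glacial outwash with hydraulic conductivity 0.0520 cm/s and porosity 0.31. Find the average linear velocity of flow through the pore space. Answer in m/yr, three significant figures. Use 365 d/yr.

154 m/yr

Hydraulic gradient i = (228.86 − 227.96) / 310 = 0.90 / 310 = 0.002903
K = 0.0520 cm/s × 864 = 44.93 m/d
Specific discharge q = 44.93 × 0.002903 = 0.1304 m/d
v = Ki/n = 44.93·0.002903/0.31 = 0.4208 m/d
   = 0.4208 × 365 = 154 m/yr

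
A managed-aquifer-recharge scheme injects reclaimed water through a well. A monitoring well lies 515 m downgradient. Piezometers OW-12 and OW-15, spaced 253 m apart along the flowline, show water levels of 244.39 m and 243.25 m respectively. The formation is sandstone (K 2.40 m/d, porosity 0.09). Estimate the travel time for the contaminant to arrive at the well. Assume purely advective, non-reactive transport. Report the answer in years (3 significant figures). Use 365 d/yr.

Hydraulic gradient i = (244.39 − 243.25) / 253 = 1.14 / 253 = 0.004506
Specific discharge q = 2.40 × 0.004506 = 0.01081 m/d
v_s = q/n_e = 0.01081/0.09 = 0.1202 m/d
t = L / v = 515 / 0.1202 = 4286 d
   = 4286 / 365 = 11.7 yr

11.7 years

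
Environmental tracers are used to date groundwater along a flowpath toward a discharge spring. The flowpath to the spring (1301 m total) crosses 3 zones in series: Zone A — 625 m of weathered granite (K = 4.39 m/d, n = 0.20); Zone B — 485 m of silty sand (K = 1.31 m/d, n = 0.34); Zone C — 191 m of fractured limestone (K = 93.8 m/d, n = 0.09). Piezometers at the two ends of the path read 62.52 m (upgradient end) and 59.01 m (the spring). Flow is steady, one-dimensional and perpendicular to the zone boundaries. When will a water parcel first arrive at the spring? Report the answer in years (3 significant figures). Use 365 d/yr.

123 years

Total head drop ΔH = 62.52 − 59.01 = 3.51 m
Continuity: the same q passes through each zone, so ΔH = q·Σ(L_j/K_j) — the zones act as resistances in series.
Σ(L/K) = 625/4.39 + 485/1.31 + 191/93.8 = 142.4 + 370.2 + 2.036 = 514.6 d
q = ΔH / Σ(L/K) = 3.51 / 514.6 = 0.006820 m/d (same in every zone)
Zone A: v = q/n = 0.006820/0.20 = 0.03410 m/d → t_A = 625/0.03410 = 18330 d
Zone B: v = q/n = 0.006820/0.34 = 0.02006 m/d → t_B = 485/0.02006 = 24180 d
Zone C: v = q/n = 0.006820/0.09 = 0.07578 m/d → t_C = 191/0.07578 = 2520 d
Total t = 18330 + 24180 + 2520 = 45030 d
   = 45030 / 365 = 123 yr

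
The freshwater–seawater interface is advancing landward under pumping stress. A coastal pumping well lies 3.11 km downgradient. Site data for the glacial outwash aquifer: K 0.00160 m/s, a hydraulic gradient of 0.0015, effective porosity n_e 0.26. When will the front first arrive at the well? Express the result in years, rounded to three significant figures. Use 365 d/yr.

10.7 years

K = 0.00160 m/s × 86400 s/d = 138.2 m/d
Specific discharge q = 138.2 × 0.0015 = 0.2074 m/d
Seepage velocity v = q / n = 0.2074 / 0.26 = 0.7975 m/d
L = 3.11 km = 3110 m
t = L / v = 3110 / 0.7975 = 3899 d
   = 3899 / 365 = 10.7 yr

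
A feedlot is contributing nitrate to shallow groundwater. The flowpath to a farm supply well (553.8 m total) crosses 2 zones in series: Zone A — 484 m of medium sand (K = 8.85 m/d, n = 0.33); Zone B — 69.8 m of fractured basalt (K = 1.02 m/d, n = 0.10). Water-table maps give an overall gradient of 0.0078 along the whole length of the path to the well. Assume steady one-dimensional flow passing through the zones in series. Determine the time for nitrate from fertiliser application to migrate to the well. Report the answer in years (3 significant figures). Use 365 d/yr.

13.0 years

Steady 1-D flow in series ⇒ the Darcy flux q is identical in every zone and the zone head losses add (resistances L/K in series).
Σ(L/K) = 484/8.85 + 69.8/1.02 = 54.69 + 68.43 = 123.1 d
K_eq = L_total / Σ(L/K) = 553.8 / 123.1 = 4.498 m/d
q = K_eq · i = 4.498 × 0.0078 = 0.03508 m/d (same in every zone)
Zone A: v = q/n = 0.03508/0.33 = 0.1063 m/d → t_A = 484/0.1063 = 4552 d
Zone B: v = q/n = 0.03508/0.10 = 0.3508 m/d → t_B = 69.8/0.3508 = 198.9 d
Total t = 4552 + 198.9 = 4751 d
   = 4751 / 365 = 13.0 yr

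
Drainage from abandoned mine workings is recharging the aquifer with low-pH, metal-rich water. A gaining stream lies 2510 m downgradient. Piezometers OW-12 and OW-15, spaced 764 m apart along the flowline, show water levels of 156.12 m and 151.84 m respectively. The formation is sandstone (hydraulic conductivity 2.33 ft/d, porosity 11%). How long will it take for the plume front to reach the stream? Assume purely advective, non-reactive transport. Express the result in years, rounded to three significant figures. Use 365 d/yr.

Hydraulic gradient i = (156.12 − 151.84) / 764 = 4.28 / 764 = 0.005602
K = 2.33 ft/d × 0.3048 = 0.7102 m/d
q = Ki = 0.7102 × 0.005602 = 0.003979 m/d
v = Ki/n = 0.7102·0.005602/0.11 = 0.03617 m/d
t = L / v = 2510 / 0.03617 = 69400 d
   = 69400 / 365 = 190 yr

190 years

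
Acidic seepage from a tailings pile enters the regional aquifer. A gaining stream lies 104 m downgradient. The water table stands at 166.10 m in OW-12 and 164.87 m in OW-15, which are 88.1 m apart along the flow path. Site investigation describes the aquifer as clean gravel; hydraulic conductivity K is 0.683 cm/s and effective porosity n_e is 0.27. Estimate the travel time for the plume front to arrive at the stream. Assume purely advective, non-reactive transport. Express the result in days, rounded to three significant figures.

3.41 days

Hydraulic gradient i = (166.10 − 164.87) / 88.1 = 1.23 / 88.1 = 0.01396
K = 0.683 cm/s × 864 = 590.1 m/d
q = Ki = 590.1 × 0.01396 = 8.239 m/d
v_s = q/n_e = 8.239/0.27 = 30.51 m/d
t = L / v = 104 / 30.51 = 3.408 d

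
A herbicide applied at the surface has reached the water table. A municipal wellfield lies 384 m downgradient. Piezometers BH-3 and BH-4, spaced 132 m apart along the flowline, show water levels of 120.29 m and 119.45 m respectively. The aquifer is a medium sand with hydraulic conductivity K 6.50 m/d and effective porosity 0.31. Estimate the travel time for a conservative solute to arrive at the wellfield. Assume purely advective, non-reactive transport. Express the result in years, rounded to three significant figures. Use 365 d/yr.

7.88 years

Hydraulic gradient i = (120.29 − 119.45) / 132 = 0.84 / 132 = 0.006364
Specific discharge q = 6.50 × 0.006364 = 0.04136 m/d
v = Ki/n = 6.50·0.006364/0.31 = 0.1334 m/d
t = L / v = 384 / 0.1334 = 2878 d
   = 2878 / 365 = 7.88 yr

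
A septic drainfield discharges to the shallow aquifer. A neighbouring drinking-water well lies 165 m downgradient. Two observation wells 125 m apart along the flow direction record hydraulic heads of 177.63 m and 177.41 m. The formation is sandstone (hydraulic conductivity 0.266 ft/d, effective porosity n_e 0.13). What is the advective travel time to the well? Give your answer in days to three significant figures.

Hydraulic gradient i = (177.63 − 177.41) / 125 = 0.22 / 125 = 0.001760
K = 0.266 ft/d × 0.3048 = 0.08108 m/d
Specific discharge q = 0.08108 × 0.001760 = 1.427e-4 m/d
Average linear velocity = 1.427e-4 / 0.13 = 0.001098 m/d
t = L / v = 165 / 0.001098 = 150300 d

150000 days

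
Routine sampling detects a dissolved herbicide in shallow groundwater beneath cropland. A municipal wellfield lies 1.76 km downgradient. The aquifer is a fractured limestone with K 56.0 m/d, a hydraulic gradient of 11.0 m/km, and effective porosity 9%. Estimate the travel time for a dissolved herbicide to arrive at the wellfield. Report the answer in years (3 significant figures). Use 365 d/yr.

0.705 years

Specific discharge q = 56.0 × 0.011 = 0.6160 m/d
v_s = q/n_e = 0.6160/0.09 = 6.844 m/d
L = 1.76 km = 1760 m
t = L / v = 1760 / 6.844 = 257.1 d
   = 257.1 / 365 = 0.705 yr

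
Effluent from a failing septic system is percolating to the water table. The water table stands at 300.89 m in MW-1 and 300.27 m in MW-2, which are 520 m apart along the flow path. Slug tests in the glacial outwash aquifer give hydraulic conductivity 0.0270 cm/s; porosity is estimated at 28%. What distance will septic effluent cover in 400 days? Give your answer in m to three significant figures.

Hydraulic gradient i = (300.89 − 300.27) / 520 = 0.62 / 520 = 0.001192
K = 0.0270 cm/s × 864 = 23.33 m/d
q = Ki = 23.33 × 0.001192 = 0.02781 m/d
Average linear velocity = 0.02781 / 0.28 = 0.09934 m/d
L = v × T = 0.09934 × 400 = 39.73 m

39.7 m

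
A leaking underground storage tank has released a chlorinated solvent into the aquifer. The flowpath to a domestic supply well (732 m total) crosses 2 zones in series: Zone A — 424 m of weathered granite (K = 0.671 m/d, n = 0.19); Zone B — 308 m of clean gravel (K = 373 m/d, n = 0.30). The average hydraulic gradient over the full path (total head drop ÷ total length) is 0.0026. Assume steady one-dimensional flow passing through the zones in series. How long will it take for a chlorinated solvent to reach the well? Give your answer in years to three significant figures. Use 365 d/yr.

For zones in series the flux q is common to all zones; the equivalent conductivity is the harmonic (thickness-weighted) mean, K_eq = L_total / Σ(L_j/K_j).
Σ(L/K) = 424/0.671 + 308/373 = 631.9 + 0.8257 = 632.7 d
K_eq = L_total / Σ(L/K) = 732 / 632.7 = 1.157 m/d
q = K_eq · i = 1.157 × 0.0026 = 0.003008 m/d (same in every zone)
Zone A: v = q/n = 0.003008/0.19 = 0.01583 m/d → t_A = 424/0.01583 = 26780 d
Zone B: v = q/n = 0.003008/0.30 = 0.01003 m/d → t_B = 308/0.01003 = 30720 d
Total t = 26780 + 30720 = 57500 d
   = 57500 / 365 = 158 yr

158 years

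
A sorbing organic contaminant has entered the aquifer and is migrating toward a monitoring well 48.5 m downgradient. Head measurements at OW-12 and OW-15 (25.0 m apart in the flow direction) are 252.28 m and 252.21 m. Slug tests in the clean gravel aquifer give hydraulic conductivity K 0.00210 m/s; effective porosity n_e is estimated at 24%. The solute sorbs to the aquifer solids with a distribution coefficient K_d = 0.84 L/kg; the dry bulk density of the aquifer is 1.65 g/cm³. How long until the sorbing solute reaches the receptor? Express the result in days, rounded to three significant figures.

155 days

Hydraulic gradient i = (252.28 − 252.21) / 25.0 = 0.07 / 25.0 = 0.002800
K = 0.00210 m/s × 86400 s/d = 181.4 m/d
Darcy flux q = K·i = 181.4 × 0.002800 = 0.5080 m/d
Average linear velocity = 0.5080 / 0.24 = 2.117 m/d
Retardation R = 1 + ρ_b·K_d/n = 1 + 1.65×0.84/0.24 = 6.775
Contaminant velocity v_c = v/R = 2.117/6.775 = 0.3124 m/d
t = L/v_c = 48.5/0.3124 = 155.2 d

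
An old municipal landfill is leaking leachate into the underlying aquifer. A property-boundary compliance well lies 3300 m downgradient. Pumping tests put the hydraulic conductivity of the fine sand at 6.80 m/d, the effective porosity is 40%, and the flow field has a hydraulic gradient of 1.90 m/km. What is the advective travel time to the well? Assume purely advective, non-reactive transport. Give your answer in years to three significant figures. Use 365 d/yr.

Specific discharge q = 6.80 × 0.0019 = 0.01292 m/d
Average linear velocity = 0.01292 / 0.40 = 0.03230 m/d
t = L / v = 3300 / 0.03230 = 102200 d
   = 102200 / 365 = 280 yr

280 years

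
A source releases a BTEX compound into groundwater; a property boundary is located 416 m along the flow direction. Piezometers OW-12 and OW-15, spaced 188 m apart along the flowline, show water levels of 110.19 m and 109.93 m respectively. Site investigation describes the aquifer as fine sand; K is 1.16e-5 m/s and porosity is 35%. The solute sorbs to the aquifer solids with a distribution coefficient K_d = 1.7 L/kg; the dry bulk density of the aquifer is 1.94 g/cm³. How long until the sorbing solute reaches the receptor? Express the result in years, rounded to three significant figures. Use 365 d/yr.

Hydraulic gradient i = (110.19 − 109.93) / 188 = 0.26 / 188 = 0.001383
K = 1.16e-5 m/s × 86400 s/d = 1.002 m/d
q = Ki = 1.002 × 0.001383 = 0.001386 m/d
v_s = q/n_e = 0.001386/0.35 = 0.003960 m/d
Retardation R = 1 + ρ_b·K_d/n = 1 + 1.94×1.7/0.35 = 10.42
Contaminant velocity v_c = v/R = 0.003960/10.42 = 3.800e-4 m/d
t = L/v_c = 416/3.800e-4 = 1.095e6 d
   = 1.095e6/365 = 3000 yr

3000 years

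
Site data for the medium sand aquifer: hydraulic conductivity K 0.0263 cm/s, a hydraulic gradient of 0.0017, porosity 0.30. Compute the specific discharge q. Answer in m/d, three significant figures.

K = 0.0263 cm/s × 864 = 22.72 m/d
q = Ki = 22.72 × 0.0017 = 0.03863 m/d

0.0386 m/d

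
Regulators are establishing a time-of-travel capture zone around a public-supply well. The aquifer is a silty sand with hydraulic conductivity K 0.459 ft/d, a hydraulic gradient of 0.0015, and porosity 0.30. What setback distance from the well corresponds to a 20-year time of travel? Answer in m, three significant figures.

5.11 m

K = 0.459 ft/d × 0.3048 = 0.1399 m/d
q = Ki = 0.1399 × 0.0015 = 2.099e-4 m/d
v = Ki/n = 0.1399·0.0015/0.30 = 6.995e-4 m/d
T = 20 yr × 365 = 7300 d
L = v × T = 6.995e-4 × 7300 = 5.106 m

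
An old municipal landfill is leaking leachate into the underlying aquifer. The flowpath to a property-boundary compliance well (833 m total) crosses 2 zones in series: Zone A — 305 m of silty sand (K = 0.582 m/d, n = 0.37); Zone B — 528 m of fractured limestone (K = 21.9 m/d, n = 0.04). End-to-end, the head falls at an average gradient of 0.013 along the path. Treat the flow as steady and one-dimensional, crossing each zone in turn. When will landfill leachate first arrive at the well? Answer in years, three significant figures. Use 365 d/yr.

18.6 years

For zones in series the flux q is common to all zones; the equivalent conductivity is the harmonic (thickness-weighted) mean, K_eq = L_total / Σ(L_j/K_j).
Σ(L/K) = 305/0.582 + 528/21.9 = 524.1 + 24.11 = 548.2 d
K_eq = L_total / Σ(L/K) = 833 / 548.2 = 1.520 m/d
q = K_eq · i = 1.520 × 0.013 = 0.01976 m/d (same in every zone)
Zone A: v = q/n = 0.01976/0.37 = 0.05339 m/d → t_A = 305/0.05339 = 5712 d
Zone B: v = q/n = 0.01976/0.04 = 0.4939 m/d → t_B = 528/0.4939 = 1069 d
Total t = 5712 + 1069 = 6782 d
   = 6782 / 365 = 18.6 yr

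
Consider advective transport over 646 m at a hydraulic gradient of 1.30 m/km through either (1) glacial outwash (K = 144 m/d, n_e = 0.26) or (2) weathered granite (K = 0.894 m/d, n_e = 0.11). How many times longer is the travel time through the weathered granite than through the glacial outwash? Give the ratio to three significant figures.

68.1

Unit 1 (glacial outwash): v = 144×0.0013/0.26 = 0.7200 m/d, t = 646/0.7200 = 897.2 d
Unit 2 (weathered granite): v = 0.894×0.0013/0.11 = 0.01057 m/d, t = 646/0.01057 = 61140 d
t(weathered granite) / t(glacial outwash) = 61140/897.2 = 68.1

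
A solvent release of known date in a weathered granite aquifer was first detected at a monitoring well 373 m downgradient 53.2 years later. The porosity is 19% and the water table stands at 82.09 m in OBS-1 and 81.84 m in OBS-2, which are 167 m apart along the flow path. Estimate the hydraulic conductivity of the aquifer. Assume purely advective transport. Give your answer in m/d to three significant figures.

2.44 m/d

Hydraulic gradient i = (82.09 − 81.84) / 167 = 0.25 / 167 = 0.001497
t = 53.2 years = 19420 d
v = L / t = 373 / 19420 = 0.01921 m/d
K = v · n / i = 0.01921 × 0.19 / 0.001497 = 2.44 m/d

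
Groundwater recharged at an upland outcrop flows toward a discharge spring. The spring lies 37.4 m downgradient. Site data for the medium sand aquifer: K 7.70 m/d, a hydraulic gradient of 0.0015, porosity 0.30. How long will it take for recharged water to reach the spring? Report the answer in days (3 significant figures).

971 days

q = Ki = 7.70 × 0.0015 = 0.01155 m/d
v = Ki/n = 7.70·0.0015/0.30 = 0.03850 m/d
t = L / v = 37.4 / 0.03850 = 971.4 d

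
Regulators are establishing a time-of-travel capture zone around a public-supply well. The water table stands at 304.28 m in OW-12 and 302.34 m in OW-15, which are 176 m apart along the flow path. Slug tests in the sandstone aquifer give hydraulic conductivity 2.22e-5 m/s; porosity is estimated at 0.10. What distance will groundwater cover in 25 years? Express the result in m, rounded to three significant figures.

1930 m

Hydraulic gradient i = (304.28 − 302.34) / 176 = 1.94 / 176 = 0.01102
K = 2.22e-5 m/s × 86400 s/d = 1.918 m/d
Specific discharge q = 1.918 × 0.01102 = 0.02114 m/d
v = Ki/n = 1.918·0.01102/0.10 = 0.2114 m/d
T = 25 yr × 365 = 9125 d
L = v × T = 0.2114 × 9125 = 1929 m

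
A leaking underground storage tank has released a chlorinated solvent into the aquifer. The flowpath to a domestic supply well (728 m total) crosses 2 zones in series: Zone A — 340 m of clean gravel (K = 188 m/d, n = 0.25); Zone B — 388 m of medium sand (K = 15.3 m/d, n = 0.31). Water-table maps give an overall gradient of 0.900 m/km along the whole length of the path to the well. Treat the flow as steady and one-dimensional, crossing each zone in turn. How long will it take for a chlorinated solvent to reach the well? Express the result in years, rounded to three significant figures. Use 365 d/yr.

For zones in series the flux q is common to all zones; the equivalent conductivity is the harmonic (thickness-weighted) mean, K_eq = L_total / Σ(L_j/K_j).
Σ(L/K) = 340/188 + 388/15.3 = 1.809 + 25.36 = 27.17 d
K_eq = L_total / Σ(L/K) = 728 / 27.17 = 26.80 m/d
q = K_eq · i = 26.80 × 9.0e-4 = 0.02412 m/d (same in every zone)
Zone A: v = q/n = 0.02412/0.25 = 0.09647 m/d → t_A = 340/0.09647 = 3525 d
Zone B: v = q/n = 0.02412/0.31 = 0.07780 m/d → t_B = 388/0.07780 = 4987 d
Total t = 3525 + 4987 = 8512 d
   = 8512 / 365 = 23.3 yr

23.3 years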